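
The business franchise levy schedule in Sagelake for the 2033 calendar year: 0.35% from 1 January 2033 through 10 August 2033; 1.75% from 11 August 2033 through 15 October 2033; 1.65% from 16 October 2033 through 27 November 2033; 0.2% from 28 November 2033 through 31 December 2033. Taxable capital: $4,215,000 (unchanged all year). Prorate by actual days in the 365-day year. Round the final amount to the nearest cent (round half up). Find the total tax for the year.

1 January – 10 August 2033: 222 days at 0.35% → $4,215,000 × 0.35% × 222/365 = $8,972.7534
11 August – 15 October 2033: 66 days at 1.75% → $4,215,000 × 1.75% × 66/365 = $13,337.8767
16 October – 27 November 2033: 43 days at 1.65% → $4,215,000 × 1.65% × 43/365 = $8,193.2671
28 November – 31 December 2033: 34 days at 0.2% → $4,215,000 × 0.2% × 34/365 = $785.2603
Total = $31,289.1575

$31,289.16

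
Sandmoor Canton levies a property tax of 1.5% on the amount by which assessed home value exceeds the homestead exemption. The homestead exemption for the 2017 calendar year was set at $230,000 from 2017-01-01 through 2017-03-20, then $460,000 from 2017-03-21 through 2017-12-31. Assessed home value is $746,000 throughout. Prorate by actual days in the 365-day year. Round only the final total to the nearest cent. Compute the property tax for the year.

2017-01-01 to 2017-03-20: 79 days, exemption $230,000 → ($746,000 − $230,000) × 1.5% × 79/365 = $1,675.2329
2017-03-21 to 2017-12-31: 286 days, exemption $460,000 → ($746,000 − $460,000) × 1.5% × 286/365 = $3,361.4795
Total = $5,036.7123

$5,036.71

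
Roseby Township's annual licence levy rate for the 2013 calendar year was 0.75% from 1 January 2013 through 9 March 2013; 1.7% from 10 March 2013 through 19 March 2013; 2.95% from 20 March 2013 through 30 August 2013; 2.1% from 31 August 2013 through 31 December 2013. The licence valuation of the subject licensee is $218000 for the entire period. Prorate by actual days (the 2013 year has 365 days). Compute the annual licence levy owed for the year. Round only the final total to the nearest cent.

1 January – 9 March 2013: 68 days at 0.75% → $218000 × 0.75% × 68/365 = $304.6027
10 March – 19 March 2013: 10 days at 1.7% → $218000 × 1.7% × 10/365 = $101.5342
20 March – 30 August 2013: 164 days at 2.95% → $218000 × 2.95% × 164/365 = $2889.5452
31 August – 31 December 2013: 123 days at 2.1% → $218000 × 2.1% × 123/365 = $1542.7233
Total = $4838.4055

$4838.41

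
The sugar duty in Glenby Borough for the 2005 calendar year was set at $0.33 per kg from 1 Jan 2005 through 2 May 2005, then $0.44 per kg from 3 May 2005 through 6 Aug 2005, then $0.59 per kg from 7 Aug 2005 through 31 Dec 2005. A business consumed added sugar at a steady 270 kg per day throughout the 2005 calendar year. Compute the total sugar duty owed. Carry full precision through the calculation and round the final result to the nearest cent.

1 Jan – 2 May 2005: 122 days × 270 kg/day = 32,940 kg at $0.33/kg → $10,870.20
3 May – 6 Aug 2005: 96 days × 270 kg/day = 25,920 kg at $0.44/kg → $11,404.80
7 Aug – 31 Dec 2005: 147 days × 270 kg/day = 39,690 kg at $0.59/kg → $23,417.10

$45,692.10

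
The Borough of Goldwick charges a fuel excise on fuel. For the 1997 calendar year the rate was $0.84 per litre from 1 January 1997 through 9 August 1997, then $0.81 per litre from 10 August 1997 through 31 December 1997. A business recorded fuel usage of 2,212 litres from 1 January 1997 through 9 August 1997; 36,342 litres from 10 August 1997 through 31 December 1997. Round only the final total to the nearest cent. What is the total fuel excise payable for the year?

1 January – 9 August 1997: 2,212 litres at $0.84/litre → $1,858.08
10 August – 31 December 1997: 36,342 litres at $0.81/litre → $29,437.02

$31,295.10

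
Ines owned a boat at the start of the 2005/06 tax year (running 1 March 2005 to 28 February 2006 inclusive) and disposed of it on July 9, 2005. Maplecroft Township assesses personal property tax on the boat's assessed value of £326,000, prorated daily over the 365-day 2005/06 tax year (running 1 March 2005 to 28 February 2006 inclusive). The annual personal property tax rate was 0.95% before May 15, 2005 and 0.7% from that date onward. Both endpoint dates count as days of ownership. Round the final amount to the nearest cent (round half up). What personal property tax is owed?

March 1 – May 14, 2005: 75 days at 0.95% → £326,000 × 0.95% × 75/365 = £636.3699
May 15 – July 9, 2005: 56 days at 0.7% → £326,000 × 0.7% × 56/365 = £350.1151
Total = £986.4849

£986.48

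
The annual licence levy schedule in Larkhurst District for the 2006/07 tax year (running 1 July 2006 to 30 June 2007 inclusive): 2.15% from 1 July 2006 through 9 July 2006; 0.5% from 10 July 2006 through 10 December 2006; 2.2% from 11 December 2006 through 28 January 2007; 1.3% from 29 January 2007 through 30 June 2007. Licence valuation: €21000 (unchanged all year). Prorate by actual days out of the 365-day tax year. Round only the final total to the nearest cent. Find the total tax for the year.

1 July – 9 July 2006: 9 days at 2.15% → €21000 × 2.15% × 9/365 = €11.1329
10 July – 10 December 2006: 154 days at 0.5% → €21000 × 0.5% × 154/365 = €44.3014
11 December 2006 – 28 January 2007: 49 days at 2.2% → €21000 × 2.2% × 49/365 = €62.0219
29 January – 30 June 2007: 153 days at 1.3% → €21000 × 1.3% × 153/365 = €114.4356
Total = €231.8918

€231.89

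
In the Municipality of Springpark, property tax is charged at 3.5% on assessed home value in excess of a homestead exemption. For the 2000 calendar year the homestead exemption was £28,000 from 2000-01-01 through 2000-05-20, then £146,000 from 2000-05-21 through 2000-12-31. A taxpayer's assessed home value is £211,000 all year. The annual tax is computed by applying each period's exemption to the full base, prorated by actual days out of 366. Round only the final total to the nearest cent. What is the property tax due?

£3,866.07

2000-01-01 to 2000-05-20: 141 days, exemption £28,000 → (£211,000 − £28,000) × 3.5% × 141/366 = £2,467.5000
2000-05-21 to 2000-12-31: 225 days, exemption £146,000 → (£211,000 − £146,000) × 3.5% × 225/366 = £1,398.5656
Total = £3,866.0656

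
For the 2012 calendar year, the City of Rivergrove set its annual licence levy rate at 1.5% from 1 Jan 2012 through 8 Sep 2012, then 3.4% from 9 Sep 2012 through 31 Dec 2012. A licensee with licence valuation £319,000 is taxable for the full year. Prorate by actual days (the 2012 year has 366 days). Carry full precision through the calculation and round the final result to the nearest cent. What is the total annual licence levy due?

£6,672.85

1 Jan – 8 Sep 2012: 252 days at 1.5% → £319,000 × 1.5% × 252/366 = £3,294.5902
9 Sep – 31 Dec 2012: 114 days at 3.4% → £319,000 × 3.4% × 114/366 = £3,378.2623
Total = £6,672.8525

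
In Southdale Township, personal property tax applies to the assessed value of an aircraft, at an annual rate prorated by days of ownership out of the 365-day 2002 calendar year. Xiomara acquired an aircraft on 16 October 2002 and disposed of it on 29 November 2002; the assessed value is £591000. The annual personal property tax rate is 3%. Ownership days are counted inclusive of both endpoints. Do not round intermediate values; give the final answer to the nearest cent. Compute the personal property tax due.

Days held (16 October – 29 November 2002): 45 out of 365
Tax = £591000 × 3% × 45/365 = £2185.8904

£2185.89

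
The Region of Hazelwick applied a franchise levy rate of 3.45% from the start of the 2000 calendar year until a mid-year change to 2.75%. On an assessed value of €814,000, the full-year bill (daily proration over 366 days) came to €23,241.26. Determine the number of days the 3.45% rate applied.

Let d = days at the first rate; then 366 − d days at the second rate.
€814,000 × [3.45%·d + 2.75%·(366−d)] / 366 = €23,241.26
Solving gives d = 55, so the new rate took effect on February 25, 2000.

55 days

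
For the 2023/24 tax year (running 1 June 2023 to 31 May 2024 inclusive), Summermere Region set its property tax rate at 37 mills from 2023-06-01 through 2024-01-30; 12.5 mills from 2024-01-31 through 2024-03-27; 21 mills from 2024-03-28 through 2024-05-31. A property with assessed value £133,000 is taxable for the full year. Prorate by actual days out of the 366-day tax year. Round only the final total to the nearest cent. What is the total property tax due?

£4,035.61

2023-06-01 to 2024-01-30: 244 days at 37 mills → £133,000 × 3.7% × 244/366 = £3,280.6667
2024-01-31 to 2024-03-27: 57 days at 12.5 mills → £133,000 × 1.25% × 57/366 = £258.9139
2024-03-28 to 2024-05-31: 65 days at 21 mills → £133,000 × 2.1% × 65/366 = £496.0246
Total = £4,035.6052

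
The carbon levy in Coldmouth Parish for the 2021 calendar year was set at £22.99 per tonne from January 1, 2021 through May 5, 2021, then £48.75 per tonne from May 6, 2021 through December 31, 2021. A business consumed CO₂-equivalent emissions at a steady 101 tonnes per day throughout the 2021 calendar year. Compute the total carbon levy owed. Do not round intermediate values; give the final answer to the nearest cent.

January 1 – May 5, 2021: 125 days × 101 tonnes/day = 12,625 tonnes at £22.99/tonne → £290248.75
May 6 – December 31, 2021: 240 days × 101 tonnes/day = 24,240 tonnes at £48.75/tonne → £1181700.00

£1471948.75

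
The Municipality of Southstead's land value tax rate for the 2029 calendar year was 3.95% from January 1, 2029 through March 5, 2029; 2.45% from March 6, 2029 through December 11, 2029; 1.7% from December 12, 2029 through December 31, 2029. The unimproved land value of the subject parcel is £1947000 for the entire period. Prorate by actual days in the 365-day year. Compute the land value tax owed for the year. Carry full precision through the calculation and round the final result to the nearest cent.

£52022.24

January 1 – March 5, 2029: 64 days at 3.95% → £1947000 × 3.95% × 64/365 = £13484.9753
March 6 – December 11, 2029: 281 days at 2.45% → £1947000 × 2.45% × 281/365 = £36723.6205
December 12 – December 31, 2029: 20 days at 1.7% → £1947000 × 1.7% × 20/365 = £1813.6438
Total = £52022.2397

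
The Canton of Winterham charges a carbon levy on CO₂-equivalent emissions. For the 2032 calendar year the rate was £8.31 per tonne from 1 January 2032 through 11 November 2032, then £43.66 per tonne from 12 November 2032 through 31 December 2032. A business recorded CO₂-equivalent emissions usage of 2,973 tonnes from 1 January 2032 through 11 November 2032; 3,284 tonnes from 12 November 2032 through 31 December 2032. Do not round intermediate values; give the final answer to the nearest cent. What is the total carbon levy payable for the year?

£168,085.07

1 January – 11 November 2032: 2,973 tonnes at £8.31/tonne → £24,705.63
12 November – 31 December 2032: 3,284 tonnes at £43.66/tonne → £143,379.44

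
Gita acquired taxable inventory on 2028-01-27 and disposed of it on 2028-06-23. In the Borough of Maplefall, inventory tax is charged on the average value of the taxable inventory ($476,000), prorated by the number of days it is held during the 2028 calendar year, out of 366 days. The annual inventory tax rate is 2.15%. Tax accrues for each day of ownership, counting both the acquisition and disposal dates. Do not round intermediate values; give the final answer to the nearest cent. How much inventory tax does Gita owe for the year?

Days held (2028-01-27 to 2028-06-23): 149 out of 366
Tax = $476,000 × 2.15% × 149/366 = $4,166.3005

$4,166.30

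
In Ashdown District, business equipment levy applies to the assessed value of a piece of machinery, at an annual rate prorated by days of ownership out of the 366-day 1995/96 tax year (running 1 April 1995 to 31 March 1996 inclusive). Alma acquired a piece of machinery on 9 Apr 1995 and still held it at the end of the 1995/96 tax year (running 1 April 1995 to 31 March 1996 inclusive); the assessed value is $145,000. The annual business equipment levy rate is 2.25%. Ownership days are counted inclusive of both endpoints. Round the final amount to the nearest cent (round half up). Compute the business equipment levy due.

$3,191.19

Days held (9 Apr 1995 – 31 Mar 1996): 358 out of 366
Tax = $145,000 × 2.25% × 358/366 = $3,191.1885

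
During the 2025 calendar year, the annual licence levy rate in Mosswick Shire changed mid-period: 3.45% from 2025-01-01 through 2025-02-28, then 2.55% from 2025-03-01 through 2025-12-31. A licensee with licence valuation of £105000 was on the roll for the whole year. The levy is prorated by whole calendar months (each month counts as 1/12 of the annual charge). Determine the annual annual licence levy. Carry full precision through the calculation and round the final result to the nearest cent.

£2835.00

2025-01-01 to 2025-02-28: 2 months at 3.45% → £105000 × 3.45% × 2/12 = £603.7500
2025-03-01 to 2025-12-31: 10 months at 2.55% → £105000 × 2.55% × 10/12 = £2231.2500
Total = £2835.0000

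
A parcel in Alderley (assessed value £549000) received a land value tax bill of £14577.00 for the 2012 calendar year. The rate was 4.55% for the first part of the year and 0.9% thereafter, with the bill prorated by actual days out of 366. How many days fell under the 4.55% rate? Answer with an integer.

Let d = days at the first rate; then 366 − d days at the second rate.
£549000 × [4.55%·d + 0.9%·(366−d)] / 366 = £14577.00
Solving gives d = 176, so the new rate took effect on June 25, 2012.

176 days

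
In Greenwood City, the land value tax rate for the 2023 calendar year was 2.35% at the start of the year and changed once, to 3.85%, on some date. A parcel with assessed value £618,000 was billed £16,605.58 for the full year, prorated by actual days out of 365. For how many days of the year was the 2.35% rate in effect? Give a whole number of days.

Let d = days at the first rate; then 365 − d days at the second rate.
£618,000 × [2.35%·d + 3.85%·(365−d)] / 365 = £16,605.58
Solving gives d = 283, so the new rate took effect on 11 October 2023.

283 days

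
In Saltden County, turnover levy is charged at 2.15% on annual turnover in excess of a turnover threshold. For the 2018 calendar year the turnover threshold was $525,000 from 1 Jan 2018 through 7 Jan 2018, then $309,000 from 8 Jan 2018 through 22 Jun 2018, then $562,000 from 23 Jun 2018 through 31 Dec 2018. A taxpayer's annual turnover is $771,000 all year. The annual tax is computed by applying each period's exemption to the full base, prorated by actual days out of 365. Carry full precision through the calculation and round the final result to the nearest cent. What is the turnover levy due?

$6,982.61

1 Jan – 7 Jan 2018: 7 days, exemption $525,000 → ($771,000 − $525,000) × 2.15% × 7/365 = $101.4329
8 Jan – 22 Jun 2018: 166 days, exemption $309,000 → ($771,000 − $309,000) × 2.15% × 166/365 = $4,517.4740
23 Jun – 31 Dec 2018: 192 days, exemption $562,000 → ($771,000 − $562,000) × 2.15% × 192/365 = $2,363.7041
Total = $6,982.6110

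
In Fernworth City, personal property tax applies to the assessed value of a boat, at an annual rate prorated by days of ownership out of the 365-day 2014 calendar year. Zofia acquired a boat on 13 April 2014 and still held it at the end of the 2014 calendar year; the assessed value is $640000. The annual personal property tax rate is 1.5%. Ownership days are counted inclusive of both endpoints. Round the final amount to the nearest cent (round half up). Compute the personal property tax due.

Days held (13 April – 31 December 2014): 263 out of 365
Tax = $640000 × 1.5% × 263/365 = $6917.2603

$6917.26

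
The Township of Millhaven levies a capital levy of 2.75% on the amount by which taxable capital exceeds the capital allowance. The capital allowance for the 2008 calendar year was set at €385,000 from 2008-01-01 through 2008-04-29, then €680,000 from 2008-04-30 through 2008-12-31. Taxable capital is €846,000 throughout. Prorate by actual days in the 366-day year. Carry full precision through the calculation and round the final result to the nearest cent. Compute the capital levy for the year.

2008-01-01 to 2008-04-29: 120 days, exemption €385,000 → (€846,000 − €385,000) × 2.75% × 120/366 = €4,156.5574
2008-04-30 to 2008-12-31: 246 days, exemption €680,000 → (€846,000 − €680,000) × 2.75% × 246/366 = €3,068.2787
Total = €7,224.8361

€7,224.84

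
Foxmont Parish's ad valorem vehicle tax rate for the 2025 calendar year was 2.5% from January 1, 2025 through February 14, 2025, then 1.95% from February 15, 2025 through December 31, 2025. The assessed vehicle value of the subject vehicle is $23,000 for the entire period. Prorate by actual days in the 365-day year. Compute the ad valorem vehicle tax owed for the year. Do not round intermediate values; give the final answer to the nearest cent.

January 1 – February 14, 2025: 45 days at 2.5% → $23,000 × 2.5% × 45/365 = $70.8904
February 15 – December 31, 2025: 320 days at 1.95% → $23,000 × 1.95% × 320/365 = $393.2055
Total = $464.0959

$464.10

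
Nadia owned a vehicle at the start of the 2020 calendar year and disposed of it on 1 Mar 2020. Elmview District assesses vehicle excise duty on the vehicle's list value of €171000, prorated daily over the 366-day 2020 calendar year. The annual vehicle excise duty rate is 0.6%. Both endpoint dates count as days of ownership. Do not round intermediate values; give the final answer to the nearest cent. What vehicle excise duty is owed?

€171.00

Days held (1 Jan – 1 Mar 2020): 61 out of 366
Tax = €171000 × 0.6% × 61/366 = €171.0000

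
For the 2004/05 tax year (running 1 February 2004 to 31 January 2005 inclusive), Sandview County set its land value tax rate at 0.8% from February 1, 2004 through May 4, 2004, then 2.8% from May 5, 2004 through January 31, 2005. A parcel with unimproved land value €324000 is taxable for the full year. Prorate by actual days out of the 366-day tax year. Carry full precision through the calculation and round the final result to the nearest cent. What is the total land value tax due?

February 1 – May 4, 2004: 94 days at 0.8% → €324000 × 0.8% × 94/366 = €665.7049
May 5, 2004 – January 31, 2005: 272 days at 2.8% → €324000 × 2.8% × 272/366 = €6742.0328
Total = €7407.7377

€7407.74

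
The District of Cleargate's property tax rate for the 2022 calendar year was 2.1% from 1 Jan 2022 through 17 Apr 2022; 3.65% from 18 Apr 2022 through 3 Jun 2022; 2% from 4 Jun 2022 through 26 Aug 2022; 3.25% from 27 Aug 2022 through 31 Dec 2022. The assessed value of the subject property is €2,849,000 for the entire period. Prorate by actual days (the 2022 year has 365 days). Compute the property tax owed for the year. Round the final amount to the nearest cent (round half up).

1 Jan – 17 Apr 2022: 107 days at 2.1% → €2,849,000 × 2.1% × 107/365 = €17,538.9123
18 Apr – 3 Jun 2022: 47 days at 3.65% → €2,849,000 × 3.65% × 47/365 = €13,390.3000
4 Jun – 26 Aug 2022: 84 days at 2% → €2,849,000 × 2% × 84/365 = €13,113.2055
27 Aug – 31 Dec 2022: 127 days at 3.25% → €2,849,000 × 3.25% × 127/365 = €32,217.1164
Total = €76,259.5342

€76,259.53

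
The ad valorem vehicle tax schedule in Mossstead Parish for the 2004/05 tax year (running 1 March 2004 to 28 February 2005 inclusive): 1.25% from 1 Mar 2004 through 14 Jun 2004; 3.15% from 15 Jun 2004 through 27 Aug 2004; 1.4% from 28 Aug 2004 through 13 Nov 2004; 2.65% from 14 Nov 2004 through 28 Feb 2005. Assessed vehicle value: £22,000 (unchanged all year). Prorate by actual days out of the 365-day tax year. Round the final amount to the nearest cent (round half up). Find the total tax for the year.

£457.09

1 Mar – 14 Jun 2004: 106 days at 1.25% → £22,000 × 1.25% × 106/365 = £79.8630
15 Jun – 27 Aug 2004: 74 days at 3.15% → £22,000 × 3.15% × 74/365 = £140.4986
28 Aug – 13 Nov 2004: 78 days at 1.4% → £22,000 × 1.4% × 78/365 = £65.8192
14 Nov 2004 – 28 Feb 2005: 107 days at 2.65% → £22,000 × 2.65% × 107/365 = £170.9068
Total = £457.0877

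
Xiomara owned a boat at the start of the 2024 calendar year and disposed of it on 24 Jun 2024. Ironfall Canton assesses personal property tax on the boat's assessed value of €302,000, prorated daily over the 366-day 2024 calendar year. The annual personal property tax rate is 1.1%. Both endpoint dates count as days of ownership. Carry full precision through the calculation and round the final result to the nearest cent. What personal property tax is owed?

Days held (1 Jan – 24 Jun 2024): 176 out of 366
Tax = €302,000 × 1.1% × 176/366 = €1,597.4645

€1,597.46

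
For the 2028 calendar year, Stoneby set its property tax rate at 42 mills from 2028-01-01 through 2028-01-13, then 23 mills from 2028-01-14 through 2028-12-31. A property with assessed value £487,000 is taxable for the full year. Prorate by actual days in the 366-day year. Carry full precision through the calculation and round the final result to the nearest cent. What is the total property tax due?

£11,529.66

2028-01-01 to 2028-01-13: 13 days at 42 mills → £487,000 × 4.2% × 13/366 = £726.5082
2028-01-14 to 2028-12-31: 353 days at 23 mills → £487,000 × 2.3% × 353/366 = £10,803.1503
Total = £11,529.6585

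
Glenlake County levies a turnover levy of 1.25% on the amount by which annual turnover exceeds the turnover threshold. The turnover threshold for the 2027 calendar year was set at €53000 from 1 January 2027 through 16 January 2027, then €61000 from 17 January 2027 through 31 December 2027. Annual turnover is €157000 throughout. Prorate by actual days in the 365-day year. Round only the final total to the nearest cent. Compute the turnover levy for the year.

1 January – 16 January 2027: 16 days, exemption €53000 → (€157000 − €53000) × 1.25% × 16/365 = €56.9863
17 January – 31 December 2027: 349 days, exemption €61000 → (€157000 − €61000) × 1.25% × 349/365 = €1147.3973
Total = €1204.3836

€1204.38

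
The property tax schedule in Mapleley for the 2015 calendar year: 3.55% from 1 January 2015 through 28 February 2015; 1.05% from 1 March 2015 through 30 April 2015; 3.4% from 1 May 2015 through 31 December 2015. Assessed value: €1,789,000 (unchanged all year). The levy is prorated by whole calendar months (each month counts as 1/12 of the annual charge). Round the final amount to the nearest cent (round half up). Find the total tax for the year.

1 January – 28 February 2015: 2 months at 3.55% → €1,789,000 × 3.55% × 2/12 = €10,584.9167
1 March – 30 April 2015: 2 months at 1.05% → €1,789,000 × 1.05% × 2/12 = €3,130.7500
1 May – 31 December 2015: 8 months at 3.4% → €1,789,000 × 3.4% × 8/12 = €40,550.6667
Total = €54,266.3333

€54,266.33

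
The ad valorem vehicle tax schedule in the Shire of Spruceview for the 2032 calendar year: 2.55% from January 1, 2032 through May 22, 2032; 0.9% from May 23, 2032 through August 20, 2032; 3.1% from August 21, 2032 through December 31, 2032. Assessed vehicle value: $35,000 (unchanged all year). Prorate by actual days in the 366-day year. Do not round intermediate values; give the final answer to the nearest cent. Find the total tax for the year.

$820.44

January 1 – May 22, 2032: 143 days at 2.55% → $35,000 × 2.55% × 143/366 = $348.7090
May 23 – August 20, 2032: 90 days at 0.9% → $35,000 × 0.9% × 90/366 = $77.4590
August 21 – December 31, 2032: 133 days at 3.1% → $35,000 × 3.1% × 133/366 = $394.2760
Total = $820.4440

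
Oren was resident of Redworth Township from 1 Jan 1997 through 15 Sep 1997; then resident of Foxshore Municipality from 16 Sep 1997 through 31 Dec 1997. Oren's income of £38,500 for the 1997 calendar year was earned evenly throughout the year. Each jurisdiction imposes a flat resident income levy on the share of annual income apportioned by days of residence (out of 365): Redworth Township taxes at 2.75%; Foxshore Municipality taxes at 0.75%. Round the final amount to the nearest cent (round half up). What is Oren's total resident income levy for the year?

Redworth Township, 1 Jan – 15 Sep 1997: 258 days → £38,500 × 2.75% × 258/365 = £748.3767
Foxshore Municipality, 16 Sep – 31 Dec 1997: 107 days → £38,500 × 0.75% × 107/365 = £84.6473
Total = £833.0240

£833.02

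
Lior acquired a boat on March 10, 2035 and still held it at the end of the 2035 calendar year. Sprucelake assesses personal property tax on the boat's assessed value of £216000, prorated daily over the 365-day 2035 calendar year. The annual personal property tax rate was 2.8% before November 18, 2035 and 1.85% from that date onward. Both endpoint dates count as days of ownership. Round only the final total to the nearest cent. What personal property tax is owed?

£4673.88

March 10 – November 17, 2035: 253 days at 2.8% → £216000 × 2.8% × 253/365 = £4192.1753
November 18 – December 31, 2035: 44 days at 1.85% → £216000 × 1.85% × 44/365 = £481.7096
Total = £4673.8849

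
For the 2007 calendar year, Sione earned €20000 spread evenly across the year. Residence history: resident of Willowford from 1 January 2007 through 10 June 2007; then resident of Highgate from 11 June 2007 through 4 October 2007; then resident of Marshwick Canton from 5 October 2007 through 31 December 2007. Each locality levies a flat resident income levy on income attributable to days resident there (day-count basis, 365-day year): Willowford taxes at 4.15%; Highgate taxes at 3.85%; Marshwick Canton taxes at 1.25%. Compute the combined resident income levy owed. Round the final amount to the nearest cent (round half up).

Willowford, 1 January – 10 June 2007: 161 days → €20000 × 4.15% × 161/365 = €366.1096
Highgate, 11 June – 4 October 2007: 116 days → €20000 × 3.85% × 116/365 = €244.7123
Marshwick Canton, 5 October – 31 December 2007: 88 days → €20000 × 1.25% × 88/365 = €60.2740
Total = €671.0959

€671.10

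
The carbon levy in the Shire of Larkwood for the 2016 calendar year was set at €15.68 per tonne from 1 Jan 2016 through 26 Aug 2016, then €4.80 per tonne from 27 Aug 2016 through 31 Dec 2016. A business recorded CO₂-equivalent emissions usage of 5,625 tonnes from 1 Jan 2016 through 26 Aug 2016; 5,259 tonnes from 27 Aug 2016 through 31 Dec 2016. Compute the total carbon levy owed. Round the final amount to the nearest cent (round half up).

1 Jan – 26 Aug 2016: 5,625 tonnes at €15.68/tonne → €88,200.00
27 Aug – 31 Dec 2016: 5,259 tonnes at €4.80/tonne → €25,243.20

€113,443.20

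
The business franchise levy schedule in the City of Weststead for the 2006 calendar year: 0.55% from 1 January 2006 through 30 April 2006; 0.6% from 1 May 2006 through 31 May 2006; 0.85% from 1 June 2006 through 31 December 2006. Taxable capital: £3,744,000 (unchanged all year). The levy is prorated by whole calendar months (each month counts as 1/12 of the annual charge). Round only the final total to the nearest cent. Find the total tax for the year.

£27,300.00

1 January – 30 April 2006: 4 months at 0.55% → £3,744,000 × 0.55% × 4/12 = £6,864.0000
1 May – 31 May 2006: 1 month at 0.6% → £3,744,000 × 0.6% × 1/12 = £1,872.0000
1 June – 31 December 2006: 7 months at 0.85% → £3,744,000 × 0.85% × 7/12 = £18,564.0000
Total = £27,300.0000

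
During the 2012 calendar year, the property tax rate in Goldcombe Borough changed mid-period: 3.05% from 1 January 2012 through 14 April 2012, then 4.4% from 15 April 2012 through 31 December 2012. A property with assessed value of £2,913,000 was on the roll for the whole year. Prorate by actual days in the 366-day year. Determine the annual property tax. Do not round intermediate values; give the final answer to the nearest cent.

£116,890.09

1 January – 14 April 2012: 105 days at 3.05% → £2,913,000 × 3.05% × 105/366 = £25,488.7500
15 April – 31 December 2012: 261 days at 4.4% → £2,913,000 × 4.4% × 261/366 = £91,401.3443
Total = £116,890.0943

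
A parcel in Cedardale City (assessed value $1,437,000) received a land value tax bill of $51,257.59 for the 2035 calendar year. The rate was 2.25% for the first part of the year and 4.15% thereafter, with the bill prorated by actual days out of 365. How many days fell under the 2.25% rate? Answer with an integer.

Let d = days at the first rate; then 365 − d days at the second rate.
$1,437,000 × [2.25%·d + 4.15%·(365−d)] / 365 = $51,257.59
Solving gives d = 112, so the new rate took effect on 23 Apr 2035.

112 days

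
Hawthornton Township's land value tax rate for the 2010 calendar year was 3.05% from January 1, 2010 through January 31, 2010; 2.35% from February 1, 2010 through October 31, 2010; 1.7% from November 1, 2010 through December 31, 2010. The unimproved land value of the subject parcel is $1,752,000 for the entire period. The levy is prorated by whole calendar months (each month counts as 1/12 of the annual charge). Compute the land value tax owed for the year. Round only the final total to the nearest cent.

January 1 – January 31, 2010: 1 month at 3.05% → $1,752,000 × 3.05% × 1/12 = $4,453.0000
February 1 – October 31, 2010: 9 months at 2.35% → $1,752,000 × 2.35% × 9/12 = $30,879.0000
November 1 – December 31, 2010: 2 months at 1.7% → $1,752,000 × 1.7% × 2/12 = $4,964.0000
Total = $40,296.0000

$40,296.00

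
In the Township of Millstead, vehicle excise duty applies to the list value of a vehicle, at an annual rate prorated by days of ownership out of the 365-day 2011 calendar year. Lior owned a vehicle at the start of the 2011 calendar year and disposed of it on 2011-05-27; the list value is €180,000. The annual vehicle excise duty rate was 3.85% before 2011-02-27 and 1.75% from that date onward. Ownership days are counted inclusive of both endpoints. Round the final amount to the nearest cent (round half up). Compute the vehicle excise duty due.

€1,858.93

2011-01-01 to 2011-02-26: 57 days at 3.85% → €180,000 × 3.85% × 57/365 = €1,082.2192
2011-02-27 to 2011-05-27: 90 days at 1.75% → €180,000 × 1.75% × 90/365 = €776.7123
Total = €1,858.9315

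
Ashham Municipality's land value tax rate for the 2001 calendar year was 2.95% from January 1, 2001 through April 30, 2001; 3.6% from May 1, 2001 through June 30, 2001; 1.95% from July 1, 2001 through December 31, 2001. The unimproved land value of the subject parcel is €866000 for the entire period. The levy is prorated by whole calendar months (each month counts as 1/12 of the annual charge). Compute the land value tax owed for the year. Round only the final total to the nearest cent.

€22155.17

January 1 – April 30, 2001: 4 months at 2.95% → €866000 × 2.95% × 4/12 = €8515.6667
May 1 – June 30, 2001: 2 months at 3.6% → €866000 × 3.6% × 2/12 = €5196.0000
July 1 – December 31, 2001: 6 months at 1.95% → €866000 × 1.95% × 6/12 = €8443.5000
Total = €22155.1667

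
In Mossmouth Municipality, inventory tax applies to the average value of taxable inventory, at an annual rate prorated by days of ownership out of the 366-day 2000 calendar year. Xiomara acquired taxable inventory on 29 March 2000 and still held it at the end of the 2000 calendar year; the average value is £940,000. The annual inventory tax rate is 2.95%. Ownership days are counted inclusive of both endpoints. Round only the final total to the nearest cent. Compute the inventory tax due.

£21,062.68

Days held (29 March – 31 December 2000): 278 out of 366
Tax = £940,000 × 2.95% × 278/366 = £21,062.6776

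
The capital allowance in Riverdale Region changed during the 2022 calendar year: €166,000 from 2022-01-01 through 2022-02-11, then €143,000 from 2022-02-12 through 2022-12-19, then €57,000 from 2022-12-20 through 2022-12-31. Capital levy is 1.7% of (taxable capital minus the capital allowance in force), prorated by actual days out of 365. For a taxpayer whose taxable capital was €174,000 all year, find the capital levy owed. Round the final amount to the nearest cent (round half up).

€530.07

2022-01-01 to 2022-02-11: 42 days, exemption €166,000 → (€174,000 − €166,000) × 1.7% × 42/365 = €15.6493
2022-02-12 to 2022-12-19: 311 days, exemption €143,000 → (€174,000 − €143,000) × 1.7% × 311/365 = €449.0329
2022-12-20 to 2022-12-31: 12 days, exemption €57,000 → (€174,000 − €57,000) × 1.7% × 12/365 = €65.3918
Total = €530.0740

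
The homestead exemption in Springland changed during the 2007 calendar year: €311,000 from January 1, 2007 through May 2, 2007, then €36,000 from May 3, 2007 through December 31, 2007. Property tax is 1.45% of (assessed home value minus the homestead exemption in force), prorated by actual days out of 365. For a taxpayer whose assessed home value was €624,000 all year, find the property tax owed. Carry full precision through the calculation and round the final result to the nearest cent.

January 1 – May 2, 2007: 122 days, exemption €311,000 → (€624,000 − €311,000) × 1.45% × 122/365 = €1,516.9781
May 3 – December 31, 2007: 243 days, exemption €36,000 → (€624,000 − €36,000) × 1.45% × 243/365 = €5,676.2137
Total = €7,193.1918

€7,193.19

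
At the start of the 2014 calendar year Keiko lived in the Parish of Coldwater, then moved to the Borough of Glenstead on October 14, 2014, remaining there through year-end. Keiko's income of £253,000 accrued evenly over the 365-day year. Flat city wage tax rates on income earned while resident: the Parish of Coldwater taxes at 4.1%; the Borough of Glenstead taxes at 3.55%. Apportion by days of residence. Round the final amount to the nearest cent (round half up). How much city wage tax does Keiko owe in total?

The Parish of Coldwater, January 1 – October 13, 2014: 286 days → £253,000 × 4.1% × 286/365 = £8,127.8849
The Borough of Glenstead, October 14 – December 31, 2014: 79 days → £253,000 × 3.55% × 79/365 = £1,943.9411
Total = £10,071.8260

£10,071.83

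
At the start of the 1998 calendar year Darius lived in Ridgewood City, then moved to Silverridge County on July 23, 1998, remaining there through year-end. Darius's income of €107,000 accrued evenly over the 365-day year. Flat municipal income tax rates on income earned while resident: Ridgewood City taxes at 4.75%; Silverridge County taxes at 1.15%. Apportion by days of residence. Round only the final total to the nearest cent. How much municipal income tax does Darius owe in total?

€3,372.85

Ridgewood City, January 1 – July 22, 1998: 203 days → €107,000 × 4.75% × 203/365 = €2,826.7055
Silverridge County, July 23 – December 31, 1998: 162 days → €107,000 × 1.15% × 162/365 = €546.1397
Total = €3,372.8452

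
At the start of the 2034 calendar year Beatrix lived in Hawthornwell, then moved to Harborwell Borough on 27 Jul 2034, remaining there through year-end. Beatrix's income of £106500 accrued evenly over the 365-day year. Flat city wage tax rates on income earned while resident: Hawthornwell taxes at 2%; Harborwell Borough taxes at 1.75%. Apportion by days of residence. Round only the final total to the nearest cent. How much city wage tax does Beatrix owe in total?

Hawthornwell, 1 Jan – 26 Jul 2034: 207 days → £106500 × 2% × 207/365 = £1207.9726
Harborwell Borough, 27 Jul – 31 Dec 2034: 158 days → £106500 × 1.75% × 158/365 = £806.7740
Total = £2014.7466

£2014.75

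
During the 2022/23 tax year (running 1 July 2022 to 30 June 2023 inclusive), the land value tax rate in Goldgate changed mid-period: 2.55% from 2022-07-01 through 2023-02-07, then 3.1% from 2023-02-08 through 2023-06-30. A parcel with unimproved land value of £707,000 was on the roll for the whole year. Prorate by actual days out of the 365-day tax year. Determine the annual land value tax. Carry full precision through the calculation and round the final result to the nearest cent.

£19,551.94

2022-07-01 to 2023-02-07: 222 days at 2.55% → £707,000 × 2.55% × 222/365 = £10,965.2795
2023-02-08 to 2023-06-30: 143 days at 3.1% → £707,000 × 3.1% × 143/365 = £8,586.6603
Total = £19,551.9397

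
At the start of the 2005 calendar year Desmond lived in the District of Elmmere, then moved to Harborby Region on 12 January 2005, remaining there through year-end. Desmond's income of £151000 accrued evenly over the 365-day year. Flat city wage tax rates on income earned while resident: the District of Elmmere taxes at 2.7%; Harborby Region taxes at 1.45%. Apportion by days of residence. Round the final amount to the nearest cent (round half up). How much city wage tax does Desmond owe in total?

The District of Elmmere, 1 January – 11 January 2005: 11 days → £151000 × 2.7% × 11/365 = £122.8685
Harborby Region, 12 January – 31 December 2005: 354 days → £151000 × 1.45% × 354/365 = £2123.5151
Total = £2246.3836

£2246.38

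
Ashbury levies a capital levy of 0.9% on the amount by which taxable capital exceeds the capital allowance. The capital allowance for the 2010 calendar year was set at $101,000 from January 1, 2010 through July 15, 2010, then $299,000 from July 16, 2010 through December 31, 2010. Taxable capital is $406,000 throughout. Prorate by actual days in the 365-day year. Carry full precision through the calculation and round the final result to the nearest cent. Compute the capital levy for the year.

January 1 – July 15, 2010: 196 days, exemption $101,000 → ($406,000 − $101,000) × 0.9% × 196/365 = $1,474.0274
July 16 – December 31, 2010: 169 days, exemption $299,000 → ($406,000 − $299,000) × 0.9% × 169/365 = $445.8822
Total = $1,919.9096

$1,919.91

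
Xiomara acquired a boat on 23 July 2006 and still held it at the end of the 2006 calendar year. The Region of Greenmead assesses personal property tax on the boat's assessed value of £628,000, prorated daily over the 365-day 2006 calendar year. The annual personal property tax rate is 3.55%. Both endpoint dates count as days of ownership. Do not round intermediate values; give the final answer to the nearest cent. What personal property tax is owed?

Days held (23 July – 31 December 2006): 162 out of 365
Tax = £628,000 × 3.55% × 162/365 = £9,894.8712

£9,894.87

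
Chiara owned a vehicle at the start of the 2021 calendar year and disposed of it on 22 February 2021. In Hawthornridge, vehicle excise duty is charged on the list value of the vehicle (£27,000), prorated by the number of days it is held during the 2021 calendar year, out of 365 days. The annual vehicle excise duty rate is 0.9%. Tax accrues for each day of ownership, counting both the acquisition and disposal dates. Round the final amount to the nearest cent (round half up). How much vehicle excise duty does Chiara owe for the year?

£35.28

Days held (1 January – 22 February 2021): 53 out of 365
Tax = £27,000 × 0.9% × 53/365 = £35.2849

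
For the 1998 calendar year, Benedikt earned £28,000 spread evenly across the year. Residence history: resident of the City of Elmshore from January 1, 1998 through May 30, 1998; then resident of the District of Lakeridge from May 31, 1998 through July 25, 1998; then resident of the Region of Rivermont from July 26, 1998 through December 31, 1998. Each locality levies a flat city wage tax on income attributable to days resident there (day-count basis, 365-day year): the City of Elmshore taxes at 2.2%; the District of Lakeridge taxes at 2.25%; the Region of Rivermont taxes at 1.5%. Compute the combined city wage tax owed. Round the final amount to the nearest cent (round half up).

£532.77

The City of Elmshore, January 1 – May 30, 1998: 150 days → £28,000 × 2.2% × 150/365 = £253.1507
The District of Lakeridge, May 31 – July 25, 1998: 56 days → £28,000 × 2.25% × 56/365 = £96.6575
The Region of Rivermont, July 26 – December 31, 1998: 159 days → £28,000 × 1.5% × 159/365 = £182.9589
Total = £532.7671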